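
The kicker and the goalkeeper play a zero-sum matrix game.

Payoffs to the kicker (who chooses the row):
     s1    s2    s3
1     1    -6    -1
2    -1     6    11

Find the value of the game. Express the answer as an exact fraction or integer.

0

Column s3 is strictly dominated by s2 for the goalkeeper (it gives the kicker more in every row).
The remaining 2×2 game on (1, 2) × (s1, s2) has no saddle point. Let the kicker play 1 with probability p; indifference gives p − (1−p) = −6p + 6(1−p), so p = 1/2.
Similarly the goalkeeper's optimal q on s1 is 6/7, and the value is 1·(6/7) + (-6)·(1/7) = 0.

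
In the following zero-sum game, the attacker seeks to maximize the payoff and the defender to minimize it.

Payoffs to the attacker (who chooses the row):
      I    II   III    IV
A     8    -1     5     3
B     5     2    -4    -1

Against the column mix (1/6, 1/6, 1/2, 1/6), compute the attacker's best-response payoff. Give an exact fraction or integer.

25/6

A: (8)·(1/6) + (-1)·(1/6) + (5)·(1/2) + (3)·(1/6) = 25/6.
B: (5)·(1/6) + (2)·(1/6) + (-4)·(1/2) + (-1)·(1/6) = -1.
The best pure response is A with expected payoff 25/6.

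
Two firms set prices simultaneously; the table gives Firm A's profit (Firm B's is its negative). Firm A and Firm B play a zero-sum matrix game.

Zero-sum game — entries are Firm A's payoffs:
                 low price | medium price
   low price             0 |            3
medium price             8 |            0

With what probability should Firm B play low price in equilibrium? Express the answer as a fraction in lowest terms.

Row minima are 0 and 0, so Firm A's maximin is 0; column maxima are 8 and 3, so Firm B's minimax is 3. These differ, so the equilibrium is in mixed strategies.
Let Firm B play low price with probability q. Firm A is indifferent when 3(1−q) = 8q, giving q = 3/11.

3/11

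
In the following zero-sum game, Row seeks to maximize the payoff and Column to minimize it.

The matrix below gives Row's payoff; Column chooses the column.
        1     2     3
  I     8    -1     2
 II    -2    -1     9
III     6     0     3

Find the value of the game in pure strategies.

Row minima: -1, -2, 0 → Row's maximin is 0.
Column maxima: 8, 0, 9 → Column's minimax is 0.
They coincide at (III, 2), so the value is 0.

0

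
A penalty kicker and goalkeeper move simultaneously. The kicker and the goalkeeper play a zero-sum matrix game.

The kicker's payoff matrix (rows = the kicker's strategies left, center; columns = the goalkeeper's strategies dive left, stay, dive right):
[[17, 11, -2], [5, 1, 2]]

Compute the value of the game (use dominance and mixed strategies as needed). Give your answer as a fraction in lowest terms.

Column dive left is strictly dominated by stay for the goalkeeper (it gives the kicker more in every row).
The remaining 2×2 game on (left, center) × (stay, dive right) has no saddle point. Let the kicker play left with probability p; indifference gives 11p + (1−p) = −2p + 2(1−p), so p = 1/14.
Similarly the goalkeeper's optimal q on stay is 2/7, and the value is 11·(2/7) + (-2)·(5/7) = 12/7.

12/7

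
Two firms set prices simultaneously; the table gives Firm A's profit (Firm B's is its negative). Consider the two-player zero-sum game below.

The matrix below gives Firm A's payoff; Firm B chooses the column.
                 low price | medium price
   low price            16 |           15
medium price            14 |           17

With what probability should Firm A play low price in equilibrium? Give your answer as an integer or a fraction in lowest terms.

3/4

Row minima are 15 and 14, so Firm A's maximin is 15; column maxima are 16 and 17, so Firm B's minimax is 16. These differ, so the equilibrium is in mixed strategies.
Let Firm A play low price with probability p. Firm B is indifferent when 16p + 14(1−p) = 15p + 17(1−p), giving p = 3/4.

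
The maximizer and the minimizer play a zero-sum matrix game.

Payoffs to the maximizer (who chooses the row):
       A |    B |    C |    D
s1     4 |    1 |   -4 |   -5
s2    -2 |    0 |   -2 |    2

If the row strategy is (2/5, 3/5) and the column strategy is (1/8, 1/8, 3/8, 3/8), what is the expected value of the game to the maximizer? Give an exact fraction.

-5/4

Against (1/8, 1/8, 3/8, 3/8), each row's expected payoff is s1: -11/4; s2: -1/4.
Taking the (2/5, 3/5)-weighted average: (2/5)·(-11/4) + (3/5)·(-1/4) = -5/4.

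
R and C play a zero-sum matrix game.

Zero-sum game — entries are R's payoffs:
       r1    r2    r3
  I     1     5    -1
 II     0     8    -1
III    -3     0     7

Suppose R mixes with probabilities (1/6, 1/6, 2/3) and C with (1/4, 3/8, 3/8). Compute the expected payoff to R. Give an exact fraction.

95/48

Against (1/4, 3/8, 3/8), each row's expected payoff is I: 7/4; II: 21/8; III: 15/8.
Taking the (1/6, 1/6, 2/3)-weighted average: (1/6)·(7/4) + (1/6)·(21/8) + (2/3)·(15/8) = 95/48.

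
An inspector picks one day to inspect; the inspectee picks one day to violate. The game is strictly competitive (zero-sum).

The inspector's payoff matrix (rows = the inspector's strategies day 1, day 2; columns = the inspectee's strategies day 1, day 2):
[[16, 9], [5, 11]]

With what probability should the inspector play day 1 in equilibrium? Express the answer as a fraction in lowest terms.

6/13

Row minima are 9 and 5, so the inspector's maximin is 9; column maxima are 16 and 11, so the inspectee's minimax is 11. These differ, so the equilibrium is in mixed strategies.
Let the inspector play day 1 with probability p. The inspectee is indifferent when 16p + 5(1−p) = 9p + 11(1−p), giving p = 6/13.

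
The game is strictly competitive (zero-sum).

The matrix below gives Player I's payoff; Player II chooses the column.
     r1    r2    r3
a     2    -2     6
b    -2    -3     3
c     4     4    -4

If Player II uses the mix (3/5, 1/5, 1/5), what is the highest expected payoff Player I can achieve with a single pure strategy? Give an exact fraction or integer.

a: (2)·(3/5) + (-2)·(1/5) + (6)·(1/5) = 2.
b: (-2)·(3/5) + (-3)·(1/5) + (3)·(1/5) = -6/5.
c: (4)·(3/5) + (4)·(1/5) + (-4)·(1/5) = 12/5.
The best pure response is c with expected payoff 12/5.

12/5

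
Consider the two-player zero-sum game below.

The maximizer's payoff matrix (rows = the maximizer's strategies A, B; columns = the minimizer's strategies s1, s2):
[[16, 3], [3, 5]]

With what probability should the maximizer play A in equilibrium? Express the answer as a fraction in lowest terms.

Row minima are 3 and 3, so the maximizer's maximin is 3; column maxima are 16 and 5, so the minimizer's minimax is 5. These differ, so the equilibrium is in mixed strategies.
Let the maximizer play A with probability p. The minimizer is indifferent when 16p + 3(1−p) = 3p + 5(1−p), giving p = 2/15.

2/15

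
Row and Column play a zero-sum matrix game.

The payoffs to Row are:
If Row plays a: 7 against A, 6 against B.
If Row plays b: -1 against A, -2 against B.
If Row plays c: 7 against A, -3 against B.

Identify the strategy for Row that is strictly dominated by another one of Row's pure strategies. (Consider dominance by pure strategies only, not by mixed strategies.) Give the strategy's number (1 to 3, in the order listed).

2

Compare b with a: 7 > -1, 6 > -2.
So a strictly dominates b for Row; b is strictly dominated.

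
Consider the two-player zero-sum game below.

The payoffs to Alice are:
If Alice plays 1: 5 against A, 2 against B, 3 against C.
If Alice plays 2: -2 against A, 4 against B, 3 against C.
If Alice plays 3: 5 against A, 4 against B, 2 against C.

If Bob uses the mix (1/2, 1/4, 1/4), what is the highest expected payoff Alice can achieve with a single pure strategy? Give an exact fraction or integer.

4

1: (5)·(1/2) + (2)·(1/4) + (3)·(1/4) = 15/4.
2: (-2)·(1/2) + (4)·(1/4) + (3)·(1/4) = 3/4.
3: (5)·(1/2) + (4)·(1/4) + (2)·(1/4) = 4.
The best pure response is 3 with expected payoff 4.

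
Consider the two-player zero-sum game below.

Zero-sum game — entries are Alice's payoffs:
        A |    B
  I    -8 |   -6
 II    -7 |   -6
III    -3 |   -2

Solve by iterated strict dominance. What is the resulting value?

-3

Row I is strictly dominated by row III (-3>-8, -2>-6); eliminate I.
Row II is strictly dominated by row III (-3>-7, -2>-6); eliminate II.
Column B is strictly dominated by A for Bob (-3<-2); eliminate B.
Only (III, A) remains, with payoff -3.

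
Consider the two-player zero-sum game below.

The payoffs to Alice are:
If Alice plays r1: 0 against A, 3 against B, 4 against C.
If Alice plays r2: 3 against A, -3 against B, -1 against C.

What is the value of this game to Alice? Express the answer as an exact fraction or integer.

1

Column C is strictly dominated by B for Bob (it gives Alice more in every row).
The remaining 2×2 game on (r1, r2) × (A, B) has no saddle point. Let Alice play r1 with probability p; indifference gives 3(1−p) = 3p − 3(1−p), so p = 2/3.
Similarly Bob's optimal q on A is 2/3, and the value is 0·(2/3) + (3)·(1/3) = 1.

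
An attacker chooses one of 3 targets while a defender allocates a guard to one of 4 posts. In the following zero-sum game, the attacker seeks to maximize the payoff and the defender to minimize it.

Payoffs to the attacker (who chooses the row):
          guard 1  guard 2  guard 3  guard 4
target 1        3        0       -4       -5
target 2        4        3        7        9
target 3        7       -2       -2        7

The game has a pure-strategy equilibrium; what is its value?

Row minima: -5, 3, -2 → the attacker's maximin is 3.
Column maxima: 7, 3, 7, 9 → the defender's minimax is 3.
They coincide at (target 2, guard 2), so the value is 3.

3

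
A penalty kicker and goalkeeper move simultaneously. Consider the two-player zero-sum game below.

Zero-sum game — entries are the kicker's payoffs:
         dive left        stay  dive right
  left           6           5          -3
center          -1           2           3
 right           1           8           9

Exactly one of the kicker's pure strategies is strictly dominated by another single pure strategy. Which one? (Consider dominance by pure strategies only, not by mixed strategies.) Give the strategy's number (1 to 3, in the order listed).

2

Compare center with right: 1 > -1, 8 > 2, 9 > 3.
So right strictly dominates center for the kicker; center is strictly dominated.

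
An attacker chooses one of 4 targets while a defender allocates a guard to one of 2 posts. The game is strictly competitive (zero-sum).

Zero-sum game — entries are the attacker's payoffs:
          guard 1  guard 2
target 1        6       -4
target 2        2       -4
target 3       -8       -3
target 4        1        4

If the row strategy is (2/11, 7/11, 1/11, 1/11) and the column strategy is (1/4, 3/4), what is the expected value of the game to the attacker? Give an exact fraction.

-43/22

Against (1/4, 3/4), each row's expected payoff is target 1: -3/2; target 2: -5/2; target 3: -17/4; target 4: 13/4.
Taking the (2/11, 7/11, 1/11, 1/11)-weighted average: (2/11)·(-3/2) + (7/11)·(-5/2) + (1/11)·(-17/4) + (1/11)·(13/4) = -43/22.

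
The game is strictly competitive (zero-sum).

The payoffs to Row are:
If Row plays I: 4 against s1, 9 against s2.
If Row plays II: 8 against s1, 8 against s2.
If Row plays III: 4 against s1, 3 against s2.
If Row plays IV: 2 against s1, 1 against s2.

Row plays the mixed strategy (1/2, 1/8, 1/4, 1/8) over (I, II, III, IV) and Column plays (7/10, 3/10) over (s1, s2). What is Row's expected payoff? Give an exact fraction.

391/80

Against (7/10, 3/10), each row's expected payoff is I: 11/2; II: 8; III: 37/10; IV: 17/10.
Taking the (1/2, 1/8, 1/4, 1/8)-weighted average: (1/2)·(11/2) + (1/8)·(8) + (1/4)·(37/10) + (1/8)·(17/10) = 391/80.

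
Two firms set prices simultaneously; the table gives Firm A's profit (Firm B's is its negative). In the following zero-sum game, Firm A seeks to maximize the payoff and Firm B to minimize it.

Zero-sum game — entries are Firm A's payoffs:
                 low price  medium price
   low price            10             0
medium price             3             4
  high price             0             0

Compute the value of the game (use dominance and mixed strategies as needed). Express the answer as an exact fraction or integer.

Row high price is strictly dominated by row medium price, so Firm A never plays it.
The remaining 2×2 game on (low price, medium price) × (low price, medium price) has no saddle point. Let Firm A play low price with probability p; indifference gives 10p + 3(1−p) = 4(1−p), so p = 1/11.
Similarly Firm B's optimal q on low price is 4/11, and the value is 10·(4/11) + (0)·(7/11) = 40/11.

40/11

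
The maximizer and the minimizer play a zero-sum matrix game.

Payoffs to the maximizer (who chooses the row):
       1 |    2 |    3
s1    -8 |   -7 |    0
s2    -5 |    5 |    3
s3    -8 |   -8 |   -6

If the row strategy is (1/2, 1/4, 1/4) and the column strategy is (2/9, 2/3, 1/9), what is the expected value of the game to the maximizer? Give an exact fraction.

Against (2/9, 2/3, 1/9), each row's expected payoff is s1: -58/9; s2: 23/9; s3: -70/9.
Taking the (1/2, 1/4, 1/4)-weighted average: (1/2)·(-58/9) + (1/4)·(23/9) + (1/4)·(-70/9) = -163/36.

-163/36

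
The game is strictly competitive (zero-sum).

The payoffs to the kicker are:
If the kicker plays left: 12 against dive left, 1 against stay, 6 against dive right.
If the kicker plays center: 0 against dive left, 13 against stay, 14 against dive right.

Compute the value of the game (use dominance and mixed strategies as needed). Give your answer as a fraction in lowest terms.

Column dive right is strictly dominated by stay for the goalkeeper (it gives the kicker more in every row).
The remaining 2×2 game on (left, center) × (dive left, stay) has no saddle point. Let the kicker play left with probability p; indifference gives 12p = p + 13(1−p), so p = 13/24.
Similarly the goalkeeper's optimal q on dive left is 1/2, and the value is 12·(1/2) + (1)·(1/2) = 13/2.

13/2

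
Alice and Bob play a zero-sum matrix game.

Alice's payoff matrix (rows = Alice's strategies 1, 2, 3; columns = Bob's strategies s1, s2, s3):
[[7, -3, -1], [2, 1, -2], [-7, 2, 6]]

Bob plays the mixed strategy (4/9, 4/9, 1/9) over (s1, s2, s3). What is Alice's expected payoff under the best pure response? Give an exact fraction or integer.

5/3

1: (7)·(4/9) + (-3)·(4/9) + (-1)·(1/9) = 5/3.
2: (2)·(4/9) + (1)·(4/9) + (-2)·(1/9) = 10/9.
3: (-7)·(4/9) + (2)·(4/9) + (6)·(1/9) = -14/9.
The best pure response is 1 with expected payoff 5/3.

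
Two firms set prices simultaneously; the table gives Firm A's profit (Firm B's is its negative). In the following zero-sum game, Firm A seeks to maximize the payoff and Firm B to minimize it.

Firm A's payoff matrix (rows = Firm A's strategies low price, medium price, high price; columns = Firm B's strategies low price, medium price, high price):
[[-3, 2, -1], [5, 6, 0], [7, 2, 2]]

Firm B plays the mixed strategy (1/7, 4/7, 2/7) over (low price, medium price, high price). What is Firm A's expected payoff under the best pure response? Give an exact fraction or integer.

low price: (-3)·(1/7) + (2)·(4/7) + (-1)·(2/7) = 3/7.
medium price: (5)·(1/7) + (6)·(4/7) + (0)·(2/7) = 29/7.
high price: (7)·(1/7) + (2)·(4/7) + (2)·(2/7) = 19/7.
The best pure response is medium price with expected payoff 29/7.

29/7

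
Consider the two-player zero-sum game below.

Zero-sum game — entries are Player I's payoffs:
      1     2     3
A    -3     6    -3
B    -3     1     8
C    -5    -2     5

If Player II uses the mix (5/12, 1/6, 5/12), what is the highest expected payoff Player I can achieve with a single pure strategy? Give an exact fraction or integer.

A: (-3)·(5/12) + (6)·(1/6) + (-3)·(5/12) = -3/2.
B: (-3)·(5/12) + (1)·(1/6) + (8)·(5/12) = 9/4.
C: (-5)·(5/12) + (-2)·(1/6) + (5)·(5/12) = -1/3.
The best pure response is B with expected payoff 9/4.

9/4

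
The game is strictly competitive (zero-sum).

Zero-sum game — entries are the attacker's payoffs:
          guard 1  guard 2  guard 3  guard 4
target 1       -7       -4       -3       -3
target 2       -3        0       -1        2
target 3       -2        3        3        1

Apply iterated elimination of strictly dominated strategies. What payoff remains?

-2

Column guard 2 is strictly dominated by guard 1 for the defender (-7<-4, -3<0, -2<3); eliminate guard 2.
Column guard 3 is strictly dominated by guard 1 for the defender (-7<-3, -3<-1, -2<3); eliminate guard 3.
Row target 1 is strictly dominated by row target 2 (-3>-7, 2>-3); eliminate target 1.
Column guard 4 is strictly dominated by guard 1 for the defender (-3<2, -2<1); eliminate guard 4.
Row target 2 is strictly dominated by row target 3 (-2>-3); eliminate target 2.
Only (target 3, guard 1) remains, with payoff -2.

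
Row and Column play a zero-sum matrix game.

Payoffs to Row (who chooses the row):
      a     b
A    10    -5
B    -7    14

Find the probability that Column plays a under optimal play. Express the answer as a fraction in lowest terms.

Row minima are -5 and -7, so Row's maximin is -5; column maxima are 10 and 14, so Column's minimax is 10. These differ, so the equilibrium is in mixed strategies.
Let Column play a with probability q. Row is indifferent when 10q − 5(1−q) = −7q + 14(1−q), giving q = 19/36.

19/36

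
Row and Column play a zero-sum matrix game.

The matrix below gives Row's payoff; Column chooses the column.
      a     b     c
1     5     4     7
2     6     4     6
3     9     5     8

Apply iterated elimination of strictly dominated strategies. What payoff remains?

5

Column c is strictly dominated by b for Column (4<7, 4<6, 5<8); eliminate c.
Row 1 is strictly dominated by row 3 (9>5, 5>4); eliminate 1.
Column a is strictly dominated by b for Column (4<6, 5<9); eliminate a.
Row 2 is strictly dominated by row 3 (5>4); eliminate 2.
Only (3, b) remains, with payoff 5.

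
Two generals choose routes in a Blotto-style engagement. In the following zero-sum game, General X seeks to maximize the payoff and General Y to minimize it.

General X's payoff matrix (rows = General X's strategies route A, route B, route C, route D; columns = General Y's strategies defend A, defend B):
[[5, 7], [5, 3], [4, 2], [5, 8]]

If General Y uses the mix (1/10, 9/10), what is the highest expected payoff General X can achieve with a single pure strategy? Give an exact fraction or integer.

route A: (5)·(1/10) + (7)·(9/10) = 34/5.
route B: (5)·(1/10) + (3)·(9/10) = 16/5.
route C: (4)·(1/10) + (2)·(9/10) = 11/5.
route D: (5)·(1/10) + (8)·(9/10) = 77/10.
The best pure response is route D with expected payoff 77/10.

77/10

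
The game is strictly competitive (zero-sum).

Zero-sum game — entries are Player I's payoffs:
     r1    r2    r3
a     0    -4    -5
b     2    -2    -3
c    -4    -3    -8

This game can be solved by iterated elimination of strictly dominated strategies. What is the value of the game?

Row c is strictly dominated by row b (2>-4, -2>-3, -3>-8); eliminate c.
Column r1 is strictly dominated by r2 for Player II (-4<0, -2<2); eliminate r1.
Column r2 is strictly dominated by r3 for Player II (-5<-4, -3<-2); eliminate r2.
Row a is strictly dominated by row b (-3>-5); eliminate a.
Only (b, r3) remains, with payoff -3.

-3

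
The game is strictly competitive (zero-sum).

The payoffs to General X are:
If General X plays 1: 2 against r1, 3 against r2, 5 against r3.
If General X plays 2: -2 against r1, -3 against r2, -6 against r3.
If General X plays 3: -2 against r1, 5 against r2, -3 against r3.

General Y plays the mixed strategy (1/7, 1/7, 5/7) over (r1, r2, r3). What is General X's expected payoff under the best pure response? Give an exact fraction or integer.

1: (2)·(1/7) + (3)·(1/7) + (5)·(5/7) = 30/7.
2: (-2)·(1/7) + (-3)·(1/7) + (-6)·(5/7) = -5.
3: (-2)·(1/7) + (5)·(1/7) + (-3)·(5/7) = -12/7.
The best pure response is 1 with expected payoff 30/7.

30/7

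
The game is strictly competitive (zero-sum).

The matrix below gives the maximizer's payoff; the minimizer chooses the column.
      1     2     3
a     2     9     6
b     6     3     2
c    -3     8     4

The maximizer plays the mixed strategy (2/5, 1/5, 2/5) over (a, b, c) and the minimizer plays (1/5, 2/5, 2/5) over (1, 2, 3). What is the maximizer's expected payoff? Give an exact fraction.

Against (1/5, 2/5, 2/5), each row's expected payoff is a: 32/5; b: 16/5; c: 21/5.
Taking the (2/5, 1/5, 2/5)-weighted average: (2/5)·(32/5) + (1/5)·(16/5) + (2/5)·(21/5) = 122/25.

122/25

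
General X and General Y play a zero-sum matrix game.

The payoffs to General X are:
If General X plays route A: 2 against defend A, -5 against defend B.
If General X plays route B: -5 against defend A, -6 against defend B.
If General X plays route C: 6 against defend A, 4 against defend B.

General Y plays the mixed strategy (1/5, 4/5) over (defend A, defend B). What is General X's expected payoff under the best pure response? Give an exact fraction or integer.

route A: (2)·(1/5) + (-5)·(4/5) = -18/5.
route B: (-5)·(1/5) + (-6)·(4/5) = -29/5.
route C: (6)·(1/5) + (4)·(4/5) = 22/5.
The best pure response is route C with expected payoff 22/5.

22/5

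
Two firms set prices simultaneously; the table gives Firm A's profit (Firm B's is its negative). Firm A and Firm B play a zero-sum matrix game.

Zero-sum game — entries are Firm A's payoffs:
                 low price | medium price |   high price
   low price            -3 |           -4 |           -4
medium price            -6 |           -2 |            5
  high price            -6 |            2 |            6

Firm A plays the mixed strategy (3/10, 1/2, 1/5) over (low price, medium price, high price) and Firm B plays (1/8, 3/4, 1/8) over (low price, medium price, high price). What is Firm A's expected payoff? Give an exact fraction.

-67/40

Against (1/8, 3/4, 1/8), each row's expected payoff is low price: -31/8; medium price: -13/8; high price: 3/2.
Taking the (3/10, 1/2, 1/5)-weighted average: (3/10)·(-31/8) + (1/2)·(-13/8) + (1/5)·(3/2) = -67/40.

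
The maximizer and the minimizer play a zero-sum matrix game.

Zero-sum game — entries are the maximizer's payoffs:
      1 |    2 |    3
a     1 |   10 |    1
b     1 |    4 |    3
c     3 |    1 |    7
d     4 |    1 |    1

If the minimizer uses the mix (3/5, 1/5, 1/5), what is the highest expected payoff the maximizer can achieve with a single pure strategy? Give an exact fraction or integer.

a: (1)·(3/5) + (10)·(1/5) + (1)·(1/5) = 14/5.
b: (1)·(3/5) + (4)·(1/5) + (3)·(1/5) = 2.
c: (3)·(3/5) + (1)·(1/5) + (7)·(1/5) = 17/5.
d: (4)·(3/5) + (1)·(1/5) + (1)·(1/5) = 14/5.
The best pure response is c with expected payoff 17/5.

17/5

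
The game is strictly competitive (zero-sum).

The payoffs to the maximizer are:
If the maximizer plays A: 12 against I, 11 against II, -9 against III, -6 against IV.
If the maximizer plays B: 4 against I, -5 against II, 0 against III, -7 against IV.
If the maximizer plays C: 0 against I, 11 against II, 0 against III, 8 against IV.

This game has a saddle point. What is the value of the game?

0

Row minima: -9, -7, 0 → the maximizer's maximin is 0.
Column maxima: 12, 11, 0, 8 → the minimizer's minimax is 0.
They coincide at (C, III), so the value is 0.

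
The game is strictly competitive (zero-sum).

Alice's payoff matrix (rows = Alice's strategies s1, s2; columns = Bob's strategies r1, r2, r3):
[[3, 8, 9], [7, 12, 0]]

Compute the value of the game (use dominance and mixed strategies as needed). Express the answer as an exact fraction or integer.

63/13

Column r2 is strictly dominated by r1 for Bob (it gives Alice more in every row).
The remaining 2×2 game on (s1, s2) × (r1, r3) has no saddle point. Let Alice play s1 with probability p; indifference gives 3p + 7(1−p) = 9p, so p = 7/13.
Similarly Bob's optimal q on r1 is 9/13, and the value is 3·(9/13) + (9)·(4/13) = 63/13.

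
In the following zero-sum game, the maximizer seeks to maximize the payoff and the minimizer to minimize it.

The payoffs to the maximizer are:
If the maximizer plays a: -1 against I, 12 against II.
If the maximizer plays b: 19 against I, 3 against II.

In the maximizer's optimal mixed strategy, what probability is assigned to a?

16/29

Row minima are -1 and 3, so the maximizer's maximin is 3; column maxima are 19 and 12, so the minimizer's minimax is 12. These differ, so the equilibrium is in mixed strategies.
Let the maximizer play a with probability p. The minimizer is indifferent when −p + 19(1−p) = 12p + 3(1−p), giving p = 16/29.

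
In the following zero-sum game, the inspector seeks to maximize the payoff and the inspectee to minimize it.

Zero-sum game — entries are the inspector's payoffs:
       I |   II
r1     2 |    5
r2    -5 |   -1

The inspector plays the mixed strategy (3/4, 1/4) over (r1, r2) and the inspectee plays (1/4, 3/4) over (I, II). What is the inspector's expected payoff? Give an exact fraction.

43/16

Against (1/4, 3/4), each row's expected payoff is r1: 17/4; r2: -2.
Taking the (3/4, 1/4)-weighted average: (3/4)·(17/4) + (1/4)·(-2) = 43/16.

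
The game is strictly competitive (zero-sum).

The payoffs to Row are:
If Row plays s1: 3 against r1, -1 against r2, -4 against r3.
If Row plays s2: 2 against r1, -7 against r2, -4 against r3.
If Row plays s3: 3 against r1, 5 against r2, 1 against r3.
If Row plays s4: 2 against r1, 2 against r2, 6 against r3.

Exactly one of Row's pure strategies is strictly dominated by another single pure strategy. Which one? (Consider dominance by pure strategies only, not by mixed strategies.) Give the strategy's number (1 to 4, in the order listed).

2

Compare s2 with s3: 3 > 2, 5 > -7, 1 > -4.
So s3 strictly dominates s2 for Row; s2 is strictly dominated.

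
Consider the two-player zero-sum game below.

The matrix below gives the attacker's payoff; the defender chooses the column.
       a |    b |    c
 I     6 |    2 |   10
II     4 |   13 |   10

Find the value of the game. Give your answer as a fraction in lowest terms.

70/13

Column c is strictly dominated by a for the defender (it gives the attacker more in every row).
The remaining 2×2 game on (I, II) × (a, b) has no saddle point. Let the attacker play I with probability p; indifference gives 6p + 4(1−p) = 2p + 13(1−p), so p = 9/13.
Similarly the defender's optimal q on a is 11/13, and the value is 6·(11/13) + (2)·(2/13) = 70/13.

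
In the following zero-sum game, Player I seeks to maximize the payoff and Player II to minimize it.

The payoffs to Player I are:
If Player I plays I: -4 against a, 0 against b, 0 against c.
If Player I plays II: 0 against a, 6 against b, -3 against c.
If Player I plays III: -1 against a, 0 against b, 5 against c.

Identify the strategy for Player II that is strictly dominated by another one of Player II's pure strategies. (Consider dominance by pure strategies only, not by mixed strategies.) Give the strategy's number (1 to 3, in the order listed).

Player II prefers columns that give Player I less. Compare b with a: -4 < 0, 0 < 6, -1 < 0.
So a strictly dominates b for Player II; b is strictly dominated.

2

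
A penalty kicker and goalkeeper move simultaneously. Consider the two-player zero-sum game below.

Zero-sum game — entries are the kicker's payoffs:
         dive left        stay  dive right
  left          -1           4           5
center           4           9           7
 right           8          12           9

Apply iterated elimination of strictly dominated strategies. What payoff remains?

8

Row center is strictly dominated by row right (8>4, 12>9, 9>7); eliminate center.
Column dive right is strictly dominated by dive left for the goalkeeper (-1<5, 8<9); eliminate dive right.
Column stay is strictly dominated by dive left for the goalkeeper (-1<4, 8<12); eliminate stay.
Row left is strictly dominated by row right (8>-1); eliminate left.
Only (right, dive left) remains, with payoff 8.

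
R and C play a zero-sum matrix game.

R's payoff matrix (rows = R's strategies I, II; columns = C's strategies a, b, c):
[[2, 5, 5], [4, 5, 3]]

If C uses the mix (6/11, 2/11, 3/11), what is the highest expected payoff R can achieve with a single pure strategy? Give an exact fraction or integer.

I: (2)·(6/11) + (5)·(2/11) + (5)·(3/11) = 37/11.
II: (4)·(6/11) + (5)·(2/11) + (3)·(3/11) = 43/11.
The best pure response is II with expected payoff 43/11.

43/11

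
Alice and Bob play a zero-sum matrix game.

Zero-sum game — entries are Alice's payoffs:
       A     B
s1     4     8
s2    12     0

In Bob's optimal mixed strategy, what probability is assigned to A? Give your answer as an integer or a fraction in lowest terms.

Row minima are 4 and 0, so Alice's maximin is 4; column maxima are 12 and 8, so Bob's minimax is 8. These differ, so the equilibrium is in mixed strategies.
Let Bob play A with probability q. Alice is indifferent when 4q + 8(1−q) = 12q, giving q = 1/2.

1/2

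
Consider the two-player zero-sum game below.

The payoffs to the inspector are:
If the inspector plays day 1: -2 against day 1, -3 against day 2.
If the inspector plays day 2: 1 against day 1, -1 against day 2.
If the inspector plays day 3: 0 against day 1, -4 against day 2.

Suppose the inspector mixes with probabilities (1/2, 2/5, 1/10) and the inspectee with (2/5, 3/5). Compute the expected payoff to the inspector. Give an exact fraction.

Against (2/5, 3/5), each row's expected payoff is day 1: -13/5; day 2: -1/5; day 3: -12/5.
Taking the (1/2, 2/5, 1/10)-weighted average: (1/2)·(-13/5) + (2/5)·(-1/5) + (1/10)·(-12/5) = -81/50.

-81/50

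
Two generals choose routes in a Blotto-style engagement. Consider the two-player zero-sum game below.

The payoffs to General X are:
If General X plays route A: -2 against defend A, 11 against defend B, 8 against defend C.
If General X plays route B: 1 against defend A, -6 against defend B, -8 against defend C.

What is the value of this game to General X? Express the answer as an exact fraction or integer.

-8/19

Column defend B is strictly dominated by defend C for General Y (it gives General X more in every row).
The remaining 2×2 game on (route A, route B) × (defend A, defend C) has no saddle point. Let General X play route A with probability p; indifference gives −2p + (1−p) = 8p − 8(1−p), so p = 9/19.
Similarly General Y's optimal q on defend A is 16/19, and the value is -2·(16/19) + (8)·(3/19) = -8/19.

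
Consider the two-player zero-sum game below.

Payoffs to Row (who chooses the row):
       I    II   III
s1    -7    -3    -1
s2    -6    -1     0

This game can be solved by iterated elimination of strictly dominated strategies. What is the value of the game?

-6

Column II is strictly dominated by I for Column (-7<-3, -6<-1); eliminate II.
Row s1 is strictly dominated by row s2 (-6>-7, 0>-1); eliminate s1.
Column III is strictly dominated by I for Column (-6<0); eliminate III.
Only (s2, I) remains, with payoff -6.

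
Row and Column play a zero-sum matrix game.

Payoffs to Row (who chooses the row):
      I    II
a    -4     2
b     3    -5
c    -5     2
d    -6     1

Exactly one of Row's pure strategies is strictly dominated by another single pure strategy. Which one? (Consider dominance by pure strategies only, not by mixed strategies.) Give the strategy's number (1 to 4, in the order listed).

4

Compare d with a: -4 > -6, 2 > 1.
So a strictly dominates d for Row; d is strictly dominated.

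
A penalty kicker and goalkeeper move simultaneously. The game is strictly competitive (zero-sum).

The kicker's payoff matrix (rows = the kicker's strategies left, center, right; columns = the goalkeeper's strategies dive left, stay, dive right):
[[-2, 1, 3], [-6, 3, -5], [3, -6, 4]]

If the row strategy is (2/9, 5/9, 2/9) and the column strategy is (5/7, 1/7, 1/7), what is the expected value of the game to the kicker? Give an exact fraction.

-146/63

Against (5/7, 1/7, 1/7), each row's expected payoff is left: -6/7; center: -32/7; right: 13/7.
Taking the (2/9, 5/9, 2/9)-weighted average: (2/9)·(-6/7) + (5/9)·(-32/7) + (2/9)·(13/7) = -146/63.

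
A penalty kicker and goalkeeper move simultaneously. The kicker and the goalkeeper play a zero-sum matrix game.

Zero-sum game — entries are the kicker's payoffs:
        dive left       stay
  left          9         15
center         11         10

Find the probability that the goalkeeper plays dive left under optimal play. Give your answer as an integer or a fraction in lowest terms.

5/7

Row minima are 9 and 10, so the kicker's maximin is 10; column maxima are 11 and 15, so the goalkeeper's minimax is 11. These differ, so the equilibrium is in mixed strategies.
Let the goalkeeper play dive left with probability q. The kicker is indifferent when 9q + 15(1−q) = 11q + 10(1−q), giving q = 5/7.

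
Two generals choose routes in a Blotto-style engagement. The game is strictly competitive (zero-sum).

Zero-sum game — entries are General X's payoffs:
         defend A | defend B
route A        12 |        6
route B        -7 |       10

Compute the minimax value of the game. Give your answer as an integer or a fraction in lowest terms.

Row minima are 6 and -7, so General X's maximin is 6; column maxima are 12 and 10, so General Y's minimax is 10. These differ, so the equilibrium is in mixed strategies.
Let General X play route A with probability p. General Y is indifferent when 12p − 7(1−p) = 6p + 10(1−p), giving p = 17/23.
Let General Y play defend A with probability q. General X is indifferent when 12q + 6(1−q) = −7q + 10(1−q), giving q = 4/23.
The value is 12·(4/23) + (6)·(19/23) = 162/23.

162/23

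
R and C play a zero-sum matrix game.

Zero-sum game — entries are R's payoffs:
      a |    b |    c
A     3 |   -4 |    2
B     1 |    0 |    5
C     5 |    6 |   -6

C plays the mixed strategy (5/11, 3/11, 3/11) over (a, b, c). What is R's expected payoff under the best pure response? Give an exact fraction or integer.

25/11

A: (3)·(5/11) + (-4)·(3/11) + (2)·(3/11) = 9/11.
B: (1)·(5/11) + (0)·(3/11) + (5)·(3/11) = 20/11.
C: (5)·(5/11) + (6)·(3/11) + (-6)·(3/11) = 25/11.
The best pure response is C with expected payoff 25/11.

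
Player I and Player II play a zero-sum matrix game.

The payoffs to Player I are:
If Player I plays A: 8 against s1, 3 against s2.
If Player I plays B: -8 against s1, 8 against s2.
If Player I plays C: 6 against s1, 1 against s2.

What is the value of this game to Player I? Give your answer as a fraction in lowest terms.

88/21

Row C is strictly dominated by row A, so Player I never plays it.
The remaining 2×2 game on (A, B) × (s1, s2) has no saddle point. Let Player I play A with probability p; indifference gives 8p − 8(1−p) = 3p + 8(1−p), so p = 16/21.
Similarly Player II's optimal q on s1 is 5/21, and the value is 8·(5/21) + (3)·(16/21) = 88/21.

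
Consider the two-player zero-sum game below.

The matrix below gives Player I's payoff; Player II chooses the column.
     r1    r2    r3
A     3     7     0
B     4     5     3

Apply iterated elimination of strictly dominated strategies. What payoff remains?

3

Column r1 is strictly dominated by r3 for Player II (0<3, 3<4); eliminate r1.
Column r2 is strictly dominated by r3 for Player II (0<7, 3<5); eliminate r2.
Row A is strictly dominated by row B (3>0); eliminate A.
Only (B, r3) remains, with payoff 3.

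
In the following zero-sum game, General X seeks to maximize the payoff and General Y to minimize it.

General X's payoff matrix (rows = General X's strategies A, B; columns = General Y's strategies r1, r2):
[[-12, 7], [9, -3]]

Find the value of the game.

Row minima are -12 and -3, so General X's maximin is -3; column maxima are 9 and 7, so General Y's minimax is 7. These differ, so the equilibrium is in mixed strategies.
Let General X play A with probability p. General Y is indifferent when −12p + 9(1−p) = 7p − 3(1−p), giving p = 12/31.
Let General Y play r1 with probability q. General X is indifferent when −12q + 7(1−q) = 9q − 3(1−q), giving q = 10/31.
The value is -12·(10/31) + (7)·(21/31) = 27/31.

27/31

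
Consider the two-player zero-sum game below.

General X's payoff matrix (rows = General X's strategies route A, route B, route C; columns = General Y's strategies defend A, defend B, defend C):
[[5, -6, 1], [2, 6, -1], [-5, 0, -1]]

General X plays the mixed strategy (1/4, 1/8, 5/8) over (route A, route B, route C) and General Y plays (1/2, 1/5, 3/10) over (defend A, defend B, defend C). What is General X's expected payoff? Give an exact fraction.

-89/80

Against (1/2, 1/5, 3/10), each row's expected payoff is route A: 8/5; route B: 19/10; route C: -14/5.
Taking the (1/4, 1/8, 5/8)-weighted average: (1/4)·(8/5) + (1/8)·(19/10) + (5/8)·(-14/5) = -89/80.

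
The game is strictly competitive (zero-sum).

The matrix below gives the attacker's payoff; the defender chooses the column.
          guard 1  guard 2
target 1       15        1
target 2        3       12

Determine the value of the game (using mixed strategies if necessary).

177/23

Row minima are 1 and 3, so the attacker's maximin is 3; column maxima are 15 and 12, so the defender's minimax is 12. These differ, so the equilibrium is in mixed strategies.
Let the attacker play target 1 with probability p. The defender is indifferent when 15p + 3(1−p) = p + 12(1−p), giving p = 9/23.
Let the defender play guard 1 with probability q. The attacker is indifferent when 15q + (1−q) = 3q + 12(1−q), giving q = 11/23.
The value is 15·(11/23) + (1)·(12/23) = 177/23.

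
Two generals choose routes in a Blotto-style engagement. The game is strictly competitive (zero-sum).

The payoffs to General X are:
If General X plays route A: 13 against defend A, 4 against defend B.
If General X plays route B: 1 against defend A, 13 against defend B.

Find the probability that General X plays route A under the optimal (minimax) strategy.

Row minima are 4 and 1, so General X's maximin is 4; column maxima are 13 and 13, so General Y's minimax is 13. These differ, so the equilibrium is in mixed strategies.
Let General X play route A with probability p. General Y is indifferent when 13p + (1−p) = 4p + 13(1−p), giving p = 4/7.

4/7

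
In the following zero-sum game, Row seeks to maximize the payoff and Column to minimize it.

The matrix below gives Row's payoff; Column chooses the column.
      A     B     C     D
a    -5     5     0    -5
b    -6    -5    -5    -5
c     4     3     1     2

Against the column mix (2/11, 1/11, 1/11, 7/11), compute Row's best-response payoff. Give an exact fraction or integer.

a: (-5)·(2/11) + (5)·(1/11) + (0)·(1/11) + (-5)·(7/11) = -40/11.
b: (-6)·(2/11) + (-5)·(1/11) + (-5)·(1/11) + (-5)·(7/11) = -57/11.
c: (4)·(2/11) + (3)·(1/11) + (1)·(1/11) + (2)·(7/11) = 26/11.
The best pure response is c with expected payoff 26/11.

26/11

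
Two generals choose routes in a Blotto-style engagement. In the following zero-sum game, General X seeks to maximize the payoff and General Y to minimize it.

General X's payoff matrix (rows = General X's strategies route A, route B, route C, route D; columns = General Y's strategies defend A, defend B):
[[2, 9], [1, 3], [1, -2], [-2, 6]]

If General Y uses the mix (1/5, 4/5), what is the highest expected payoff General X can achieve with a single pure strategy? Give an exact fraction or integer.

38/5

route A: (2)·(1/5) + (9)·(4/5) = 38/5.
route B: (1)·(1/5) + (3)·(4/5) = 13/5.
route C: (1)·(1/5) + (-2)·(4/5) = -7/5.
route D: (-2)·(1/5) + (6)·(4/5) = 22/5.
The best pure response is route A with expected payoff 38/5.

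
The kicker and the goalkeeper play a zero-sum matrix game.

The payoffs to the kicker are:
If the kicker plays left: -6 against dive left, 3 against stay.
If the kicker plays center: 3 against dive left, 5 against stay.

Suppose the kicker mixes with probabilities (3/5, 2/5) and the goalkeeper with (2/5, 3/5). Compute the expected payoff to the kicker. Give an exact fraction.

Against (2/5, 3/5), each row's expected payoff is left: -3/5; center: 21/5.
Taking the (3/5, 2/5)-weighted average: (3/5)·(-3/5) + (2/5)·(21/5) = 33/25.

33/25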